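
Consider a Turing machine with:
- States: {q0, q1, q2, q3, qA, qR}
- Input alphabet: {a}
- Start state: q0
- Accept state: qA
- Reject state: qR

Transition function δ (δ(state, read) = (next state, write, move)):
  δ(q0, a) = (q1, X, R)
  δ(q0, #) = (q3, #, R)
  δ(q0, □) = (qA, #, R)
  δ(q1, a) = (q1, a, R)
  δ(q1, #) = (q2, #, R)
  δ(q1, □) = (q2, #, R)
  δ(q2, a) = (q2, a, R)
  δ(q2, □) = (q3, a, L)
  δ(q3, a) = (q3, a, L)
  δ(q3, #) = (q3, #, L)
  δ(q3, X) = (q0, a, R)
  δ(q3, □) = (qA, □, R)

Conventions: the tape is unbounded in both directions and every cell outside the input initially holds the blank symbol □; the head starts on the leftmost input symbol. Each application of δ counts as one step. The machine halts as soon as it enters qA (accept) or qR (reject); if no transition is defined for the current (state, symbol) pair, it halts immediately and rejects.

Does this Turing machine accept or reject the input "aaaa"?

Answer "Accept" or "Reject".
Trace (configuration after each step, as tape_left[state]tape_right with head position):
Step 0: [q0]aaaa (head at position 0)
Step 1: X[q1]aaa (head 1)
Step 2: Xa[q1]aa (head 2)
Step 3: Xaa[q1]a (head 3)
Step 4: Xaaa[q1]□ (head 4)
Step 5: Xaaa#[q2]□ (head 5)
Step 6: Xaaa[q3]#a (head 4)
Step 7: Xaa[q3]a#a (head 3)
Step 8: Xa[q3]aa#a (head 2)
Step 9: X[q3]aaa#a (head 1)
Step 10: [q3]Xaaa#a (head 0)
Step 11: a[q0]aaa#a (head 1)
Step 12: aX[q1]aa#a (head 2)
Step 13: aXa[q1]a#a (head 3)
Step 14: aXaa[q1]#a (head 4)
Step 15: aXaa#[q2]a (head 5)
Step 16: aXaa#a[q2]□ (head 6)
Step 17: aXaa#[q3]aa (head 5)
Step 18: aXaa[q3]#aa (head 4)
Step 19: aXa[q3]a#aa (head 3)
Step 20: aX[q3]aa#aa (head 2)
Step 21: a[q3]Xaa#aa (head 1)
Step 22: aa[q0]aa#aa (head 2)
Step 23: aaX[q1]a#aa (head 3)
Step 24: aaXa[q1]#aa (head 4)
Step 25: aaXa#[q2]aa (head 5)
Step 26: aaXa#a[q2]a (head 6)
Step 27: aaXa#aa[q2]□ (head 7)
Step 28: aaXa#a[q3]aa (head 6)
Step 29: aaXa#[q3]aaa (head 5)
Step 30: aaXa[q3]#aaa (head 4)
Step 31: aaX[q3]a#aaa (head 3)
Step 32: aa[q3]Xa#aaa (head 2)
Step 33: aaa[q0]a#aaa (head 3)
Step 34: aaaX[q1]#aaa (head 4)
Step 35: aaaX#[q2]aaa (head 5)
Step 36: aaaX#a[q2]aa (head 6)
Step 37: aaaX#aa[q2]a (head 7)
Step 38: aaaX#aaa[q2]□ (head 8)
Step 39: aaaX#aa[q3]aa (head 7)
Step 40: aaaX#a[q3]aaa (head 6)
Step 41: aaaX#[q3]aaaa (head 5)
Step 42: aaaX[q3]#aaaa (head 4)
Step 43: aaa[q3]X#aaaa (head 3)
Step 44: aaaa[q0]#aaaa (head 4)
Step 45: aaaa#[q3]aaaa (head 5)
Step 46: aaaa[q3]#aaaa (head 4)
Step 47: aaa[q3]a#aaaa (head 3)
Step 48: aa[q3]aa#aaaa (head 2)
Step 49: a[q3]aaa#aaaa (head 1)
Step 50: [q3]aaaa#aaaa (head 0)
Step 51: [q3]□aaaa#aaaa (head -1)
Step 52: □[qA]aaaa#aaaa (head 0)
The machine is in qA, so it halts and accepts.

Final answer: Accept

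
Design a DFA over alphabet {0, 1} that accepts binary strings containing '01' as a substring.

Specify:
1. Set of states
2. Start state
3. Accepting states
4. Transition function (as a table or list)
One valid DFA (any DFA recognizing the same language is acceptable):
States: {q0, q1, q2}
Start: q0
Accepting: {q2}
Transitions (accepting states marked with *):
State | 0 | 1 | Accepting
-------------------------
q0    | q1 | q0 |  
q1    | q1 | q2 |  
q2    | q2 | q2 | *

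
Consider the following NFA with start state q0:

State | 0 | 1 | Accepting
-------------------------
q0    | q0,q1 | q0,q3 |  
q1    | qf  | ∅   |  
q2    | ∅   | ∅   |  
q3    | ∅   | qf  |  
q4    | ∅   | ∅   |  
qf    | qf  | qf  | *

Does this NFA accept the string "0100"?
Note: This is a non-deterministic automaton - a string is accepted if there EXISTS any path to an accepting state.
Track the set of states the NFA could be in: start {q0}
Read '0': {q0} → {q0, q1}
Read '1': {q0, q1} → {q0, q3}
Read '0': {q0, q3} → {q0, q1}
Read '0': {q0, q1} → {q0, q1, qf}
Final set {q0, q1, qf} contains accepting state(s) {qf} → accepted.

Final answer: Yes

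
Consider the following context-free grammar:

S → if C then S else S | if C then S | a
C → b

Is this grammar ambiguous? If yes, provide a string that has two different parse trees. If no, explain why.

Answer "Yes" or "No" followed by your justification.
The 'dangling else' can attach to either if. Two leftmost derivations of  if b then if b then a else a:
  (1) S ⇒ if C then S else S ⇒ if b then S else S ⇒ if b then if C then S else S ⇒ if b then if b then S else S ⇒ if b then if b then a else S ⇒ if b then if b then a else a   (else belongs to the outer if)
  (2) S ⇒ if C then S ⇒ if b then S ⇒ if b then if C then S else S ⇒ if b then if b then S else S ⇒ if b then if b then a else S ⇒ if b then if b then a else a   (else belongs to the inner if)
Two distinct parse trees for the same string, so the grammar is ambiguous.

Final answer: Yes - the string 'if b then if b then a else a' has two distinct leftmost derivations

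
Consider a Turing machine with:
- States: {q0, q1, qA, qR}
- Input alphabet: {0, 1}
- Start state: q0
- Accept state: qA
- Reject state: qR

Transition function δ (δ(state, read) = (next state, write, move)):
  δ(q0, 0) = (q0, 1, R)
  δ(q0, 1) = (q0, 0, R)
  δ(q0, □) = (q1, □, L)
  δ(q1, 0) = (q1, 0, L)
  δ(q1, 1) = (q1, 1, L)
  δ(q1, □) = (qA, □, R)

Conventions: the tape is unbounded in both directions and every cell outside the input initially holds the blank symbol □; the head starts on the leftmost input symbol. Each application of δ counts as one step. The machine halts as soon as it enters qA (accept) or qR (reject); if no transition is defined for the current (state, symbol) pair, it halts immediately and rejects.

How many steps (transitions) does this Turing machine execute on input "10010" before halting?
Step 0: [q0]10010 (head at position 0)
Step 1: δ(q0, 1) = (q0, 0, R)  ⊢  0[q0]0010 (head at position 1)
Step 2: δ(q0, 0) = (q0, 1, R)  ⊢  01[q0]010 (head at position 2)
Step 3: δ(q0, 0) = (q0, 1, R)  ⊢  011[q0]10 (head at position 3)
Step 4: δ(q0, 1) = (q0, 0, R)  ⊢  0110[q0]0 (head at position 4)
Step 5: δ(q0, 0) = (q0, 1, R)  ⊢  01101[q0]□ (head at position 5)
Step 6: δ(q0, □) = (q1, □, L)  ⊢  0110[q1]1□ (head at position 4)
Step 7: δ(q1, 1) = (q1, 1, L)  ⊢  011[q1]01□ (head at position 3)
Step 8: δ(q1, 0) = (q1, 0, L)  ⊢  01[q1]101□ (head at position 2)
Step 9: δ(q1, 1) = (q1, 1, L)  ⊢  0[q1]1101□ (head at position 1)
Step 10: δ(q1, 1) = (q1, 1, L)  ⊢  [q1]01101□ (head at position 0)
Step 11: δ(q1, 0) = (q1, 0, L)  ⊢  [q1]□01101□ (head at position -1)
Step 12: δ(q1, □) = (qA, □, R)  ⊢  □[qA]01101□ (head at position 0)
The machine is in qA, so it halts and accepts.
Number of transitions executed: 12.

Final answer: 12 steps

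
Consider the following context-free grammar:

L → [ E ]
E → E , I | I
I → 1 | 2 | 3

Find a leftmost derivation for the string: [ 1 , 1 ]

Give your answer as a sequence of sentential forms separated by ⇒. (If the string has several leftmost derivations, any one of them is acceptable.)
Start with L.
Step 1: the leftmost non-terminal is L; apply L → [ E ]:  [ E ]
Step 2: the leftmost non-terminal is E; apply E → E , I:  [ E , I ]
Step 3: the leftmost non-terminal is E; apply E → I:  [ I , I ]
Step 4: the leftmost non-terminal is I; apply I → 1:  [ 1 , I ]
Step 5: the leftmost non-terminal is I; apply I → 1:  [ 1 , 1 ]

Final answer: L ⇒ [ E ] ⇒ [ E , I ] ⇒ [ I , I ] ⇒ [ 1 , I ] ⇒ [ 1 , 1 ]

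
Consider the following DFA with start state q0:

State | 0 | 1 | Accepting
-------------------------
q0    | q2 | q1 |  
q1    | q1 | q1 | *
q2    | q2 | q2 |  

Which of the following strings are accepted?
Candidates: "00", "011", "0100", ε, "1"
"00": q0 → q2 → q2; q2 is not accepting → rejected
"011": q0 → q2 → q2 → q2; q2 is not accepting → rejected
"0100": q0 → q2 → q2 → q2 → q2; q2 is not accepting → rejected
ε: q0; q0 is not accepting → rejected
"1": q0 → q1; q1 is accepting → accepted

Final answer: "1"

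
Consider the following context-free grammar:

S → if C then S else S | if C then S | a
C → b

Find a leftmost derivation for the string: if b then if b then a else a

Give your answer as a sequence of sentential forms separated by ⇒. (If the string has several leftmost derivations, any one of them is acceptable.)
Start with S.
Step 1: the leftmost non-terminal is S; apply S → if C then S else S:  if C then S else S
Step 2: the leftmost non-terminal is C; apply C → b:  if b then S else S
Step 3: the leftmost non-terminal is S; apply S → if C then S:  if b then if C then S else S
Step 4: the leftmost non-terminal is C; apply C → b:  if b then if b then S else S
Step 5: the leftmost non-terminal is S; apply S → a:  if b then if b then a else S
Step 6: the leftmost non-terminal is S; apply S → a:  if b then if b then a else a

Final answer: S ⇒ if C then S else S ⇒ if b then S else S ⇒ if b then if C then S else S ⇒ if b then if b then S else S ⇒ if b then if b then a else S ⇒ if b then if b then a else a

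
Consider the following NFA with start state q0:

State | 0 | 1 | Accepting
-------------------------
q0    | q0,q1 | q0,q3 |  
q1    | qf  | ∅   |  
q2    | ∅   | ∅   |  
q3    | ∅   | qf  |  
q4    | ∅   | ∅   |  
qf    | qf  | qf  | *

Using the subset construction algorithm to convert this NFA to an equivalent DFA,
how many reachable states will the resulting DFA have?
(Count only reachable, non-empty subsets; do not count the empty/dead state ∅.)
Start subset: {q0}
{q0}: on 0 → {q0, q1}, on 1 → {q0, q3}
{q0, q1}: on 0 → {q0, q1, qf}, on 1 → {q0, q3}
{q0, q3}: on 0 → {q0, q1}, on 1 → {q0, q3, qf}
{q0, q1, qf}: on 0 → {q0, q1, qf}, on 1 → {q0, q3, qf}
{q0, q3, qf}: on 0 → {q0, q1, qf}, on 1 → {q0, q3, qf}
Reachable non-empty subsets: {q0}, {q0, q1}, {q0, q3}, {q0, q1, qf}, {q0, q3, qf} — 5 in total.

Final answer: 5 states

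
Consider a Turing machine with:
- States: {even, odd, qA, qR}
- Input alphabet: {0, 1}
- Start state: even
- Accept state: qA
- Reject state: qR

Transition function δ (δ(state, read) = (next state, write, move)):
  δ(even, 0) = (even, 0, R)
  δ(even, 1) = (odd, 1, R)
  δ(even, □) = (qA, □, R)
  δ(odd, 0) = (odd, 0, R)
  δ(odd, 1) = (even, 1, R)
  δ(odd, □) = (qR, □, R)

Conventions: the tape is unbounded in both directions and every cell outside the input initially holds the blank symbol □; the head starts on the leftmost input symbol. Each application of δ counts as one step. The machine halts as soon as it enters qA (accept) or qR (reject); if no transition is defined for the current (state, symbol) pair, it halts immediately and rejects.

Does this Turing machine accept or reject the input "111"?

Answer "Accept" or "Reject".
Step 0: [even]111 (head at position 0)
Step 1: δ(even, 1) = (odd, 1, R)  ⊢  1[odd]11 (head at position 1)
Step 2: δ(odd, 1) = (even, 1, R)  ⊢  11[even]1 (head at position 2)
Step 3: δ(even, 1) = (odd, 1, R)  ⊢  111[odd]□ (head at position 3)
Step 4: δ(odd, □) = (qR, □, R)  ⊢  111□[qR]□ (head at position 4)
The machine is in qR, so it halts and rejects.

Final answer: Reject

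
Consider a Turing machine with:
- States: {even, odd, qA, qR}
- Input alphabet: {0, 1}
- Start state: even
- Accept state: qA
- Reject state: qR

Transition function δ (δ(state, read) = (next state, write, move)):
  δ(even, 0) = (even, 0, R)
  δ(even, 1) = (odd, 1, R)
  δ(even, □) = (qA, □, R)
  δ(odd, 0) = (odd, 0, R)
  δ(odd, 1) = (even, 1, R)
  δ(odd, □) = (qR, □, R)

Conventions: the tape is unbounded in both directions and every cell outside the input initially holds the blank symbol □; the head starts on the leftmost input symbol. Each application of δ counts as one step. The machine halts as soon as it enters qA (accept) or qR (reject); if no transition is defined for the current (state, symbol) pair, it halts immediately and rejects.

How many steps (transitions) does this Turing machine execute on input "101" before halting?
Step 0: [even]101 (head at position 0)
Step 1: δ(even, 1) = (odd, 1, R)  ⊢  1[odd]01 (head at position 1)
Step 2: δ(odd, 0) = (odd, 0, R)  ⊢  10[odd]1 (head at position 2)
Step 3: δ(odd, 1) = (even, 1, R)  ⊢  101[even]□ (head at position 3)
Step 4: δ(even, □) = (qA, □, R)  ⊢  101□[qA]□ (head at position 4)
The machine is in qA, so it halts and accepts.
Number of transitions executed: 4.

Final answer: 4 steps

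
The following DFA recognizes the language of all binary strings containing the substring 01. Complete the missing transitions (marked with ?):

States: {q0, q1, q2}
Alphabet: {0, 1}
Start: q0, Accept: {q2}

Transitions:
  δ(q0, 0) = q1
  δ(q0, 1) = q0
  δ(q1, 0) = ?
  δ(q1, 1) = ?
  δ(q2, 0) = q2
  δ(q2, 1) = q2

What each state remembers (consistent with the given transitions and accept states):
  q0: 01 not seen yet and the last symbol was not 0
  q1: 01 not seen yet and the last symbol was 0
  q2: the substring 01 has already been seen
Filling in the missing entries:
  δ(q1, 0): in q1 (01 not seen yet and the last symbol was 0), after reading 0 we have: 01 not seen yet and the last symbol was 0 → q1
  δ(q1, 1): in q1 (01 not seen yet and the last symbol was 0), after reading 1 we have: the substring 01 has already been seen → q2

Final answer: δ(q1, 0) = q1; δ(q1, 1) = q2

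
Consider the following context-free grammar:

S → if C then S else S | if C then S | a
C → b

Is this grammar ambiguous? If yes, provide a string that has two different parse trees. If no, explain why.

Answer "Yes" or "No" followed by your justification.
The 'dangling else' can attach to either if. Two leftmost derivations of  if b then if b then a else a:
  (1) S ⇒ if C then S else S ⇒ if b then S else S ⇒ if b then if C then S else S ⇒ if b then if b then S else S ⇒ if b then if b then a else S ⇒ if b then if b then a else a   (else belongs to the outer if)
  (2) S ⇒ if C then S ⇒ if b then S ⇒ if b then if C then S else S ⇒ if b then if b then S else S ⇒ if b then if b then a else S ⇒ if b then if b then a else a   (else belongs to the inner if)
Two distinct parse trees for the same string, so the grammar is ambiguous.

Final answer: Yes - the string 'if b then if b then a else a' has two distinct leftmost derivations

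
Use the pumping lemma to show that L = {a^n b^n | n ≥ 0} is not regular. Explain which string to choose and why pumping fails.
Language: L = {a^n b^n | n ≥ 0} (equal numbers of a's followed by b's)
Step 1: Assume for contradiction that L is regular, with pumping length p.
Step 2: Choose s = a^p b^p. Then s ∈ L (it has p a's followed by p b's) and |s| ≥ p.
Step 3: Consider any decomposition s = xyz with |xy| ≤ p and |y| > 0. Since |xy| ≤ p and the first p symbols of s are all a's, y = a^k for some k with 1 ≤ k ≤ p.
Step 4: Pumping up (i = 2): xy²z = a^(p+k) b^p, which has more a's than b's, so xy²z ∉ L.
This contradicts the pumping lemma, so L is not regular.

Final answer: Choose s = a^p b^p. Since |xy| ≤ p, y = a^k with k ≥ 1. Then xy²z = a^(p+k) b^p ∉ L.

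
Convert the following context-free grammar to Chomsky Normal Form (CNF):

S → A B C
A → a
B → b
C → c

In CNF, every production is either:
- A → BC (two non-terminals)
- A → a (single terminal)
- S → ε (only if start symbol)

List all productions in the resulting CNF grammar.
The grammar has no ε-productions or unit productions to eliminate.
A → a is already in CNF (single terminal) – keep it.
B → b is already in CNF (single terminal) – keep it.
C → c is already in CNF (single terminal) – keep it.
S → A B C has 3 symbols on the right: break it into binary productions S → A X0, X0 → B C.
Resulting CNF grammar (5 productions): A → a; B → b; C → c; S → A X0; X0 → B C

Final answer: A → a; B → b; C → c; S → A X0; X0 → B C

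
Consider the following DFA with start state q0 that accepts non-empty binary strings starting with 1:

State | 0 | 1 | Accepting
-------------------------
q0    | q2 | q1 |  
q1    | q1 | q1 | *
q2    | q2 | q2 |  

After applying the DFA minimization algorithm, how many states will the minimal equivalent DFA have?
All 3 states are reachable from q0, so none can be removed as unreachable.
Table-filling: first mark every (accepting, non-accepting) pair as distinguishable (accepting: {q1}; non-accepting: {q0, q2}).
Round 1: (q0, q2) on '1' go to q1 and q2, already distinguishable → mark.
Every pair of states is distinguishable, so the DFA is already minimal.
Equivalence classes: {q0}, {q1}, {q2} → 3 states.

Final answer: 3 states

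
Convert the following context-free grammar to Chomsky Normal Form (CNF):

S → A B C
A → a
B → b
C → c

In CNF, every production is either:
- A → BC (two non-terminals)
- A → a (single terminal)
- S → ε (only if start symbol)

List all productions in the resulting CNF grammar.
The grammar has no ε-productions or unit productions to eliminate.
A → a is already in CNF (single terminal) – keep it.
B → b is already in CNF (single terminal) – keep it.
C → c is already in CNF (single terminal) – keep it.
S → A B C has 3 symbols on the right: break it into binary productions S → A X0, X0 → B C.
Resulting CNF grammar (5 productions): A → a; B → b; C → c; S → A X0; X0 → B C

Final answer: A → a; B → b; C → c; S → A X0; X0 → B C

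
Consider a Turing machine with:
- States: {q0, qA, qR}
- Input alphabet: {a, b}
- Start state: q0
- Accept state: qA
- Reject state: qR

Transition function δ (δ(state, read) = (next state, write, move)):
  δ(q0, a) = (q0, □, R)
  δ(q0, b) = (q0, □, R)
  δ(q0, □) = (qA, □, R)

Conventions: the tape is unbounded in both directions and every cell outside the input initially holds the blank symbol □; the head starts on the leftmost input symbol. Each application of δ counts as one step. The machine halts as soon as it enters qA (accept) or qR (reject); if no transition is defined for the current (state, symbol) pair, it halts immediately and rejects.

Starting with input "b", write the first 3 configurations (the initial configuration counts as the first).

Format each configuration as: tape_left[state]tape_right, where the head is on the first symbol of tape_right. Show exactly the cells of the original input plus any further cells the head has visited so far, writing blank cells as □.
Step 0: [q0]b (head at position 0)
Step 1: δ(q0, b) = (q0, □, R)  ⊢  □[q0]□ (head at position 1)
Step 2: δ(q0, □) = (qA, □, R)  ⊢  □□[qA]□ (head at position 2)

Final answer: [q0]b ⊢ □[q0]□ ⊢ □□[qA]□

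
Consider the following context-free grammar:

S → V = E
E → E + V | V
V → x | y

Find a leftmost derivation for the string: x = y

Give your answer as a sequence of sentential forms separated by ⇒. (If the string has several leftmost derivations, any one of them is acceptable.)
Start with S.
Step 1: the leftmost non-terminal is S; apply S → V = E:  V = E
Step 2: the leftmost non-terminal is V; apply V → x:  x = E
Step 3: the leftmost non-terminal is E; apply E → V:  x = V
Step 4: the leftmost non-terminal is V; apply V → y:  x = y

Final answer: S ⇒ V = E ⇒ x = E ⇒ x = V ⇒ x = y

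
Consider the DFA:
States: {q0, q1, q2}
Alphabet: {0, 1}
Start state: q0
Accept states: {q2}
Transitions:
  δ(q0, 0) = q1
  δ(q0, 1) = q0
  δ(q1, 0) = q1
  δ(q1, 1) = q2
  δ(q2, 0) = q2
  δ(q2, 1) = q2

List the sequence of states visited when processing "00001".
Starting at q0
Read '0': q0 -> q1
Read '0': q1 -> q1
Read '0': q1 -> q1
Read '0': q1 -> q1
Read '1': q1 -> q2

Final answer: q0 -> q1 -> q1 -> q1 -> q1 -> q2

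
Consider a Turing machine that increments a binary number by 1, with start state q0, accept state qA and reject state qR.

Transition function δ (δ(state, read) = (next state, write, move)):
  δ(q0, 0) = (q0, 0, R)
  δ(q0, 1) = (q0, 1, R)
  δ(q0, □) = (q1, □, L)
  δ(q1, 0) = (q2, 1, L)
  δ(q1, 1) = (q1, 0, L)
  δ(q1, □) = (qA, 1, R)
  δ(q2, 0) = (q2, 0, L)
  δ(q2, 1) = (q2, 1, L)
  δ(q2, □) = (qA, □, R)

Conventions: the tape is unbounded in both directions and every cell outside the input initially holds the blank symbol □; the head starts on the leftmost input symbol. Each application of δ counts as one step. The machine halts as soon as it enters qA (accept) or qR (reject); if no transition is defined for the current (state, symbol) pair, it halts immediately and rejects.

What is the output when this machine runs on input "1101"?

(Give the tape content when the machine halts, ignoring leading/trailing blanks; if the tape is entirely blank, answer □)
Step 0: [q0]1101 (head at position 0)
Step 1: δ(q0, 1) = (q0, 1, R)  ⊢  1[q0]101 (head at position 1)
Step 2: δ(q0, 1) = (q0, 1, R)  ⊢  11[q0]01 (head at position 2)
Step 3: δ(q0, 0) = (q0, 0, R)  ⊢  110[q0]1 (head at position 3)
Step 4: δ(q0, 1) = (q0, 1, R)  ⊢  1101[q0]□ (head at position 4)
Step 5: δ(q0, □) = (q1, □, L)  ⊢  110[q1]1□ (head at position 3)
Step 6: δ(q1, 1) = (q1, 0, L)  ⊢  11[q1]00□ (head at position 2)
Step 7: δ(q1, 0) = (q2, 1, L)  ⊢  1[q2]110□ (head at position 1)
Step 8: δ(q2, 1) = (q2, 1, L)  ⊢  [q2]1110□ (head at position 0)
Step 9: δ(q2, 1) = (q2, 1, L)  ⊢  [q2]□1110□ (head at position -1)
Step 10: δ(q2, □) = (qA, □, R)  ⊢  □[qA]1110□ (head at position 0)
The machine is in qA, so it halts and accepts.
Tape content when halted (ignoring surrounding blanks): 1110

Final answer: Output: 1110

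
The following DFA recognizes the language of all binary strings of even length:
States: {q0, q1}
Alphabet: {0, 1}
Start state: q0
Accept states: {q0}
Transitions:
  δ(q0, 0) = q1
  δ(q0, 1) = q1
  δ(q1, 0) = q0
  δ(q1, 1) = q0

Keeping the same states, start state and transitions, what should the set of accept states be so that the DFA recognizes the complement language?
The DFA is complete (every state has a transition on every symbol), so the complement
is recognized by the same DFA with accepting and non-accepting states swapped.
Original accept states: {q0}
Complement accept states = All states - Original accept states
= {q0, q1} - {q0}
= {q1}
Complement language: strings of ODD length

Final answer: {q1}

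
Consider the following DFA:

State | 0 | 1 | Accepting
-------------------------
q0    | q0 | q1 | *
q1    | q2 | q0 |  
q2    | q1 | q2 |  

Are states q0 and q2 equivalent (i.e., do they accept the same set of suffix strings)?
Try the suffix ε (the empty string).
From q0: q0 — accepting.
From q2: q2 — not accepting.
The two states disagree on this suffix, so they are not equivalent.

Final answer: No. Distinguishing string: ε (the empty string) - accepted from q0 but not from q2.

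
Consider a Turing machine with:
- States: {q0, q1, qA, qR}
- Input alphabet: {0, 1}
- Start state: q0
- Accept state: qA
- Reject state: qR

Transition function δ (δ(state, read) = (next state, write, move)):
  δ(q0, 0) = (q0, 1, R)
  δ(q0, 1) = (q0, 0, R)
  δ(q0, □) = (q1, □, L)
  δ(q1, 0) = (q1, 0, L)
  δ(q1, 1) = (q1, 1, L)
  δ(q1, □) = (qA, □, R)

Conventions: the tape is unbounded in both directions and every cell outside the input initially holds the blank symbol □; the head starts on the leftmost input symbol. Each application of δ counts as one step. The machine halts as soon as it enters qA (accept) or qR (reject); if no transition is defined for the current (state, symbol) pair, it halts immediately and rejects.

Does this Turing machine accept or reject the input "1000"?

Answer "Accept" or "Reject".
Step 0: [q0]1000 (head at position 0)
Step 1: δ(q0, 1) = (q0, 0, R)  ⊢  0[q0]000 (head at position 1)
Step 2: δ(q0, 0) = (q0, 1, R)  ⊢  01[q0]00 (head at position 2)
Step 3: δ(q0, 0) = (q0, 1, R)  ⊢  011[q0]0 (head at position 3)
Step 4: δ(q0, 0) = (q0, 1, R)  ⊢  0111[q0]□ (head at position 4)
Step 5: δ(q0, □) = (q1, □, L)  ⊢  011[q1]1□ (head at position 3)
Step 6: δ(q1, 1) = (q1, 1, L)  ⊢  01[q1]11□ (head at position 2)
Step 7: δ(q1, 1) = (q1, 1, L)  ⊢  0[q1]111□ (head at position 1)
Step 8: δ(q1, 1) = (q1, 1, L)  ⊢  [q1]0111□ (head at position 0)
Step 9: δ(q1, 0) = (q1, 0, L)  ⊢  [q1]□0111□ (head at position -1)
Step 10: δ(q1, □) = (qA, □, R)  ⊢  □[qA]0111□ (head at position 0)
The machine is in qA, so it halts and accepts.

Final answer: Accept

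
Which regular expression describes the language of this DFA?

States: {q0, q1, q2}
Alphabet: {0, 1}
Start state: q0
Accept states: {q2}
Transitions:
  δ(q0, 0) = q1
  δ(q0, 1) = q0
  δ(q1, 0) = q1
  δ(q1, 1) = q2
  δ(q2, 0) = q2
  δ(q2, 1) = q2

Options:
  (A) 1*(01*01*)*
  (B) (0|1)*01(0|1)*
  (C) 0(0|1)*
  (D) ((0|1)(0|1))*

Testing sample strings against the DFA:
  '11' -> rejected
  '01' -> accepted
  '01' -> accepted
  '1011' -> accepted
Checking each option for a counterexample:
  (A) 1*(01*01*)*: ε is rejected by the DFA but matches the regex → eliminated
  (B) (0|1)*01(0|1)*: agrees with the DFA on all strings of length ≤ 4
  (C) 0(0|1)*: '0' is rejected by the DFA but matches the regex → eliminated
  (D) ((0|1)(0|1))*: ε is rejected by the DFA but matches the regex → eliminated
Only (B) (0|1)*01(0|1)* is consistent with the DFA.

Final answer: (B) (0|1)*01(0|1)*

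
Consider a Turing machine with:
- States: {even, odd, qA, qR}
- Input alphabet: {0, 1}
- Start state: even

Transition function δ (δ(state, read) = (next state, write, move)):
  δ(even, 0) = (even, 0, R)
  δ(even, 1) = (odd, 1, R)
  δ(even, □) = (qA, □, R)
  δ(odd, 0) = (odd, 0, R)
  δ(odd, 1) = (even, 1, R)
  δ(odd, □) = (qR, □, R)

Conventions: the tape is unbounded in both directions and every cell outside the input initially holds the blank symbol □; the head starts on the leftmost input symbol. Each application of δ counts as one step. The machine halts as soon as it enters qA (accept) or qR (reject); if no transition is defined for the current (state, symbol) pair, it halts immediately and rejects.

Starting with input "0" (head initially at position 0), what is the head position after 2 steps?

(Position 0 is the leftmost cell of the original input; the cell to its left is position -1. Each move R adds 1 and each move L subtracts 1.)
Step 0: [even]0 (head at position 0)
Step 1: δ(even, 0) = (even, 0, R)  ⊢  0[even]□ (head at position 1)
Step 2: δ(even, □) = (qA, □, R)  ⊢  0□[qA]□ (head at position 2)
Head position after 2 steps: 2

Final answer: Position 2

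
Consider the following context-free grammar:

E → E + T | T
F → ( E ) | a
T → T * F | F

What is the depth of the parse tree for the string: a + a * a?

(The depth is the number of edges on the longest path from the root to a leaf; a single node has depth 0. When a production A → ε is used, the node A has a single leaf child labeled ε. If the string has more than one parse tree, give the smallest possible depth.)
The grammar is unambiguous; the parse tree of a + a * a is:
E → E + T at the root (depth 0).
  Left E (depth 1) → T (2) → F (3) → a (4).
  Right T (depth 1) → T * F; that T (2) → F (3) → a (4); F (2) → a (3).
The longest root-to-leaf paths have 4 edges.
Depth = 4.

Final answer: 4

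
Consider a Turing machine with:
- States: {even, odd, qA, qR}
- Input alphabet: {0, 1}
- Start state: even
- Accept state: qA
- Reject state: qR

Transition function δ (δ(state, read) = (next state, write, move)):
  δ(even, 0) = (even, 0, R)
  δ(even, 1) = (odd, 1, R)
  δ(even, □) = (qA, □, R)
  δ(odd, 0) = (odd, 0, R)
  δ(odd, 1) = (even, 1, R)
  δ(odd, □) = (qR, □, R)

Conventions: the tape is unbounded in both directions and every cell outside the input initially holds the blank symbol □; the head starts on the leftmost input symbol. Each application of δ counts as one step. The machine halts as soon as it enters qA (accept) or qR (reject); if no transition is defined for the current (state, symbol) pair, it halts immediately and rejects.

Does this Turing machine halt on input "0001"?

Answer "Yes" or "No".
Step 0: [even]0001 (head at position 0)
Step 1: δ(even, 0) = (even, 0, R)  ⊢  0[even]001 (head at position 1)
Step 2: δ(even, 0) = (even, 0, R)  ⊢  00[even]01 (head at position 2)
Step 3: δ(even, 0) = (even, 0, R)  ⊢  000[even]1 (head at position 3)
Step 4: δ(even, 1) = (odd, 1, R)  ⊢  0001[odd]□ (head at position 4)
Step 5: δ(odd, □) = (qR, □, R)  ⊢  0001□[qR]□ (head at position 5)
The machine is in qR, so it halts and rejects.
It halts after 5 steps.

Final answer: Yes - halts after 5 steps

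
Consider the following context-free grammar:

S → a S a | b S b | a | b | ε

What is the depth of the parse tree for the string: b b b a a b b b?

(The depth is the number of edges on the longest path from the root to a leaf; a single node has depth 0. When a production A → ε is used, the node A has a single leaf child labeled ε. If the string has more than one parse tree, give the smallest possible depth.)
The string has even length 8, so its (unique) parse tree peels off matching outer symbols: S → b S b, S → b S b, S → b S b, S → a S a, and finally S → ε for the empty middle.
The S nodes are at depths 0..4; the ε leaf under the innermost S is at depth 5 (terminal leaves are at depths 1..4).
Depth = 5.

Final answer: 5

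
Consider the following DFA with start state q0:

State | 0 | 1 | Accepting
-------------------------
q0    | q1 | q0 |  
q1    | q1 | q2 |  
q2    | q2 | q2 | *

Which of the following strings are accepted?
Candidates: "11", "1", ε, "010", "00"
"11": q0 → q0 → q0; q0 is not accepting → rejected
"1": q0 → q0; q0 is not accepting → rejected
ε: q0; q0 is not accepting → rejected
"010": q0 → q1 → q2 → q2; q2 is accepting → accepted
"00": q0 → q1 → q1; q1 is not accepting → rejected

Final answer: "010"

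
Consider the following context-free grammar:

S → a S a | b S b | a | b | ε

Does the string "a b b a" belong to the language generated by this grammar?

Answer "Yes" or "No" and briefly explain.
A derivation exists: S ⇒ a S a ⇒ a b S b a ⇒ a b b a (using S → a S a, S → b S b, then S → ε).

Final answer: Yes - a valid derivation exists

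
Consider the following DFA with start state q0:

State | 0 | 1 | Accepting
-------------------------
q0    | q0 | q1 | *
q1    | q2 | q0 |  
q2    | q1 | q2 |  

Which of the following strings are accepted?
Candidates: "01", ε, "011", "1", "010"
"01": q0 → q0 → q1; q1 is not accepting → rejected
ε: q0; q0 is accepting → accepted
"011": q0 → q0 → q1 → q0; q0 is accepting → accepted
"1": q0 → q1; q1 is not accepting → rejected
"010": q0 → q0 → q1 → q2; q2 is not accepting → rejected

Final answer: ε, "011"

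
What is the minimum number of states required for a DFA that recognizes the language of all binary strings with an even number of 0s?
Language: binary strings with an even number of 0s
Lower bound (Myhill–Nerode): the prefixes ε, 0 are pairwise distinguishable:
  ε vs 0: suffix ε distinguishes them (ε has zero 0s (accepted), 0 has one 0 (rejected))
So any DFA needs at least 2 states.
Upper bound: a DFA with 2 states exists (one state per class above).
Minimum states: 2

Final answer: 2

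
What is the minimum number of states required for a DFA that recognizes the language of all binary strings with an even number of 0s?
Language: binary strings with an even number of 0s
Lower bound (Myhill–Nerode): the prefixes ε, 0 are pairwise distinguishable:
  ε vs 0: suffix ε distinguishes them (ε has zero 0s (accepted), 0 has one 0 (rejected))
So any DFA needs at least 2 states.
Upper bound: a DFA with 2 states exists (one state per class above).
Minimum states: 2

Final answer: 2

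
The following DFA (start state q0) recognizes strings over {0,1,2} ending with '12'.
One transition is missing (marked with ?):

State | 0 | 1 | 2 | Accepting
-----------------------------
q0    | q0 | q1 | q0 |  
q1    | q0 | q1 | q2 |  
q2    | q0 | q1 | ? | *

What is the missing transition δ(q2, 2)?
q0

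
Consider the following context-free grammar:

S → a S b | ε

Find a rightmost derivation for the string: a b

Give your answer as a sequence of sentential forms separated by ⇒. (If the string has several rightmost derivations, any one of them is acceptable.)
Start with S.
Step 1: the rightmost non-terminal is S; apply S → a S b:  a S b
Step 2: the rightmost non-terminal is S; apply S → ε:  a b

Final answer: S ⇒ a S b ⇒ a b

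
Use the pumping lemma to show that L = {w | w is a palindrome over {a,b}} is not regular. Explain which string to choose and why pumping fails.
Language: L = {w | w is a palindrome over {a,b}} (strings that read the same forwards and backwards)
Step 1: Assume for contradiction that L is regular, with pumping length p.
Step 2: Choose s = a^p b a^p. Then s ∈ L (it reads the same forwards and backwards) and |s| ≥ p.
Step 3: Consider any decomposition s = xyz with |xy| ≤ p and |y| > 0. Since |xy| ≤ p and the first p symbols of s are all a's, y = a^k for some k with 1 ≤ k ≤ p.
Step 4: Pumping up (i = 2): xy²z = a^(p+k) b a^p. Its reverse is a^p b a^(p+k) ≠ a^(p+k) b a^p (the single b is no longer in the middle), so xy²z is not a palindrome and xy²z ∉ L.
This contradicts the pumping lemma, so L is not regular.

Final answer: Choose s = a^p b a^p. Since |xy| ≤ p, y = a^k with k ≥ 1. Then xy²z = a^(p+k) b a^p is not a palindrome, so ∉ L.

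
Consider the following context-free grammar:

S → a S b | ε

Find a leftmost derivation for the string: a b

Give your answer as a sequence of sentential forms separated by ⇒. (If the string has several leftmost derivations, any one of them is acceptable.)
Start with S.
Step 1: the leftmost non-terminal is S; apply S → a S b:  a S b
Step 2: the leftmost non-terminal is S; apply S → ε:  a b

Final answer: S ⇒ a S b ⇒ a b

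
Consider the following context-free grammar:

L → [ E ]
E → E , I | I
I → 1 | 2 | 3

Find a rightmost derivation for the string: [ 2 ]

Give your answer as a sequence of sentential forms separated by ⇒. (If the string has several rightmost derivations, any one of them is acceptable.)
Start with L.
Step 1: the rightmost non-terminal is L; apply L → [ E ]:  [ E ]
Step 2: the rightmost non-terminal is E; apply E → I:  [ I ]
Step 3: the rightmost non-terminal is I; apply I → 2:  [ 2 ]

Final answer: L ⇒ [ E ] ⇒ [ I ] ⇒ [ 2 ]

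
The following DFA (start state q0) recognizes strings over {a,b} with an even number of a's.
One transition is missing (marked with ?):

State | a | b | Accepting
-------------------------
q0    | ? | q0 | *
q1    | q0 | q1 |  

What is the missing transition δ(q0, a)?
q1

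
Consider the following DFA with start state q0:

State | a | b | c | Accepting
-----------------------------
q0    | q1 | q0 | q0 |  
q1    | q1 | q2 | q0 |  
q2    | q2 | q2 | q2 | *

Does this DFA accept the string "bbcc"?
Start in q0.
Read 'b': q0 → q0
Read 'b': q0 → q0
Read 'c': q0 → q0
Read 'c': q0 → q0
Final state q0 is not accepting, so the string is rejected.

Final answer: No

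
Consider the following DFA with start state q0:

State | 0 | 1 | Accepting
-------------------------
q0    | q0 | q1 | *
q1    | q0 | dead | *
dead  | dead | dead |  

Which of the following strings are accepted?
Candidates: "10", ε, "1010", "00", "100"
"10": q0 → q1 → q0; q0 is accepting → accepted
ε: q0; q0 is accepting → accepted
"1010": q0 → q1 → q0 → q1 → q0; q0 is accepting → accepted
"00": q0 → q0 → q0; q0 is accepting → accepted
"100": q0 → q1 → q0 → q0; q0 is accepting → accepted

Final answer: "10", ε, "1010", "00", "100"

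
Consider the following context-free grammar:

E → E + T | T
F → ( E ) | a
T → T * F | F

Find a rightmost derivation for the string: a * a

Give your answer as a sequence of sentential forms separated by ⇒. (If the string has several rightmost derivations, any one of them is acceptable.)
Start with E.
Step 1: the rightmost non-terminal is E; apply E → T:  T
Step 2: the rightmost non-terminal is T; apply T → T * F:  T * F
Step 3: the rightmost non-terminal is F; apply F → a:  T * a
Step 4: the rightmost non-terminal is T; apply T → F:  F * a
Step 5: the rightmost non-terminal is F; apply F → a:  a * a

Final answer: E ⇒ T ⇒ T * F ⇒ T * a ⇒ F * a ⇒ a * a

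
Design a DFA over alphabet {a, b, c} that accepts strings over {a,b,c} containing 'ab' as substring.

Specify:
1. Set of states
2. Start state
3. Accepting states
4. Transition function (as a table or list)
One valid DFA (any DFA recognizing the same language is acceptable):
States: {q0, q1, q2}
Start: q0
Accepting: {q2}
Transitions (accepting states marked with *):
State | a | b | c | Accepting
-----------------------------
q0    | q1 | q0 | q0 |  
q1    | q1 | q2 | q0 |  
q2    | q2 | q2 | q2 | *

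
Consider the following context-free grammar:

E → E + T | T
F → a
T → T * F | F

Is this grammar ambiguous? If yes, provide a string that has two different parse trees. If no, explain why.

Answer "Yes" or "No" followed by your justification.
This is the standard stratified expression grammar: '+' is introduced only by the left-recursive rule E → E + T and '*' only by the left-recursive rule T → T * F, with F → a. For any string, the last '+' must be the one produced at the root E (everything after it is a T containing no '+'), and likewise within each T the last '*' is produced at its root. This fixes the parse tree uniquely (left-associative, '*' binding tighter than '+'), so every string has exactly one parse tree.

Final answer: No - the grammar is unambiguous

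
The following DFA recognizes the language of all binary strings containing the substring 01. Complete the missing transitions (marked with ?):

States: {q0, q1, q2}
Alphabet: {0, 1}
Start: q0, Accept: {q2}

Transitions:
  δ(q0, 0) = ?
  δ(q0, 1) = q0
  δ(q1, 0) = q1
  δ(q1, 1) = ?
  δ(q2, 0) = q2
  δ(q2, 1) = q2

What each state remembers (consistent with the given transitions and accept states):
  q0: 01 not seen yet and the last symbol was not 0
  q1: 01 not seen yet and the last symbol was 0
  q2: the substring 01 has already been seen
Filling in the missing entries:
  δ(q0, 0): in q0 (01 not seen yet and the last symbol was not 0), after reading 0 we have: 01 not seen yet and the last symbol was 0 → q1
  δ(q1, 1): in q1 (01 not seen yet and the last symbol was 0), after reading 1 we have: the substring 01 has already been seen → q2

Final answer: δ(q0, 0) = q1; δ(q1, 1) = q2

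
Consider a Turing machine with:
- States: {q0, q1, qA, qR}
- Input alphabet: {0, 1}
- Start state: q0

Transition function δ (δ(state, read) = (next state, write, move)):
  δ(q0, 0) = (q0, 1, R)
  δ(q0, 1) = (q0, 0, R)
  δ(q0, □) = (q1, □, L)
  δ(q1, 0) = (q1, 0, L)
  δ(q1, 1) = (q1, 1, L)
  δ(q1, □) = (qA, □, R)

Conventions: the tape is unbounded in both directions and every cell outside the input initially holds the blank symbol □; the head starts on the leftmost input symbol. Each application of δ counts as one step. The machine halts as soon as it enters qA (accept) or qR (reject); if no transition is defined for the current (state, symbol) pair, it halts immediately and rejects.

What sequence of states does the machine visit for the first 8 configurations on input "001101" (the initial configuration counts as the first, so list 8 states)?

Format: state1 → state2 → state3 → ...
Step 0: [q0]001101 (head at position 0)
Step 1: δ(q0, 0) = (q0, 1, R)  ⊢  1[q0]01101 (head at position 1)
Step 2: δ(q0, 0) = (q0, 1, R)  ⊢  11[q0]1101 (head at position 2)
Step 3: δ(q0, 1) = (q0, 0, R)  ⊢  110[q0]101 (head at position 3)
Step 4: δ(q0, 1) = (q0, 0, R)  ⊢  1100[q0]01 (head at position 4)
Step 5: δ(q0, 0) = (q0, 1, R)  ⊢  11001[q0]1 (head at position 5)
Step 6: δ(q0, 1) = (q0, 0, R)  ⊢  110010[q0]□ (head at position 6)
Step 7: δ(q0, □) = (q1, □, L)  ⊢  11001[q1]0□ (head at position 5)
Reading off the states of these 8 configurations: q0 → q0 → q0 → q0 → q0 → q0 → q0 → q1

Final answer: q0 → q0 → q0 → q0 → q0 → q0 → q0 → q1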